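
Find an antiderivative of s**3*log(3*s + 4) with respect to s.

s**4*log(3*s + 4)/4 - s**4/16 + s**3/9 - 2*s**2/9 + 16*s/27 - 64*log(3*s + 4)/81 + C

Use integration by parts with u = log(3*s + 4), dv = s**3 ds.
Then du = 3/(3*s + 4) ds and v = s**4/4.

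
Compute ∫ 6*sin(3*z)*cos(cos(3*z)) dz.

Let u = cos(3*z), so du = (-3*sin(3*z)) dz.
Rewriting, the integral becomes -2·∫ cos(u) du = -2·sin(u).
Substituting back, u = cos(3*z).

-2*sin(cos(3*z)) + C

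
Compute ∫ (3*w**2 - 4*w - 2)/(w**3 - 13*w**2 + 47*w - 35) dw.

39*log(w - 7)/4 - 53*log(w - 5)/8 - log(w - 1)/8 + C

Factor the denominator: (w - 7)*(w - 5)*(w - 1).
Partial-fraction decomposition: -1/(8*(w - 1)) - 53/(8*(w - 5)) + 39/(4*(w - 7)).
Integrate each term: A/(w−a) contributes A·log|w−a|.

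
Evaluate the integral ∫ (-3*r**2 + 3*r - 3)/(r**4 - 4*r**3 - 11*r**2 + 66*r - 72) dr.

9*log(r - 3)/7 - 3*log(r - 2)/2 + 3*log(r + 4)/14 + 3/(r - 3) + C

Factor the denominator: (r - 3)**2*(r - 2)*(r + 4).
Partial-fraction decomposition: 3/(14*(r + 4)) - 3/(2*(r - 2)) + 9/(7*(r - 3)) - 3/(r - 3)**2.
Integrate each term; A/(r−a) gives A·log|r−a|; A/(r−a)² gives −A/(r−a).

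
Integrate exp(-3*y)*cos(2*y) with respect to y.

Let I denote the integral. Integrate by parts with u = cos(2*y), dv = exp(-3*y) dy, so v = -exp(-3*y)/3: I = -exp(-3*y)*cos(2*y)/3 − (2/3)·∫ exp(-3*y)*sin(2*y) dy.
Apply parts again with u = sin(2*y), dv = exp(-3*y) dy: ∫ exp(-3*y)*sin(2*y) dy = -exp(-3*y)*sin(2*y)/3 + (2/3)·I. Substituting back brings back I: I = 2*exp(-3*y)*sin(2*y)/9 - exp(-3*y)*cos(2*y)/3 − (4/9)·I.
Solving for I: (1 + 4/9)·I equals the remaining terms, so I = (9/13)·(2*exp(-3*y)*sin(2*y)/9 - exp(-3*y)*cos(2*y)/3).

2*exp(-3*y)*sin(2*y)/13 - 3*exp(-3*y)*cos(2*y)/13 + C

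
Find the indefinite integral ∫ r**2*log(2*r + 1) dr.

r**3*log(2*r + 1)/3 - r**3/9 + r**2/12 - r/12 + log(2*r + 1)/24 + C

Use integration by parts with u = log(2*r + 1), dv = r**2 dr.
Then du = 2/(2*r + 1) dr and v = r**3/3.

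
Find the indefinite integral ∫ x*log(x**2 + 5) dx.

Let u = x**2 + 5, so du = (2*x) dx.
The integral becomes (1/2)·∫ log(u) du; integrate by parts with u′=log(u), dv′=du.

x**2*log(x**2 + 5)/2 - x**2/2 + 5*log(x**2 + 5)/2 + C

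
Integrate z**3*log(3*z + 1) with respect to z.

Use integration by parts with u = log(3*z + 1), dv = z**3 dz.
Then du = 3/(3*z + 1) dz and v = z**4/4.

z**4*log(3*z + 1)/4 - z**4/16 + z**3/36 - z**2/72 + z/108 - log(3*z + 1)/324 + C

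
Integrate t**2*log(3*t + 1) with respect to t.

t**3*log(3*t + 1)/3 - t**3/9 + t**2/18 - t/27 + log(3*t + 1)/81 + C

Use integration by parts with u = log(3*t + 1), dv = t**2 dt.
Then du = 3/(3*t + 1) dt and v = t**3/3.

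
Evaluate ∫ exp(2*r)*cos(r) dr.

exp(2*r)*sin(r)/5 + 2*exp(2*r)*cos(r)/5 + C

Let I denote the integral. Integrate by parts with u = cos(r), dv = exp(2*r) dr, so v = exp(2*r)/2: I = exp(2*r)*cos(r)/2 + (1/2)·∫ exp(2*r)*sin(r) dr.
Apply parts again with u = sin(r), dv = exp(2*r) dr: ∫ exp(2*r)*sin(r) dr = exp(2*r)*sin(r)/2 − (1/2)·I. Substituting back brings back I: I = exp(2*r)*sin(r)/4 + exp(2*r)*cos(r)/2 − (1/4)·I.
Solving for I: (1 + 1/4)·I equals the remaining terms, so I = (4/5)·(exp(2*r)*sin(r)/4 + exp(2*r)*cos(r)/2).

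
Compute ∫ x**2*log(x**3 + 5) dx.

x**3*log(x**3 + 5)/3 - x**3/3 + 5*log(x**3 + 5)/3 + C

Let u = x**3 + 5, so du = (3*x**2) dx.
The integral becomes (1/3)·∫ log(u) du; integrate by parts with u′=log(u), dv′=du.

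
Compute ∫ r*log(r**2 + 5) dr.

r**2*log(r**2 + 5)/2 - r**2/2 + 5*log(r**2 + 5)/2 + C

Let u = r**2 + 5, so du = (2*r) dr.
The integral becomes (1/2)·∫ log(u) du; integrate by parts with u′=log(u), dv′=du.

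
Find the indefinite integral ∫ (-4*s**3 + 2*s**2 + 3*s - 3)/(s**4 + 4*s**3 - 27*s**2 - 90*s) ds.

log(s)/30 - 219*log(s - 5)/220 + 19*log(s + 3)/12 - 305*log(s + 6)/66 + C

Factor the denominator: s*(s - 5)*(s + 3)*(s + 6).
Partial-fraction decomposition: -305/(66*(s + 6)) + 19/(12*(s + 3)) - 219/(220*(s - 5)) + 1/(30*s).
Integrate each term: A/(s−a) contributes A·log|s−a|.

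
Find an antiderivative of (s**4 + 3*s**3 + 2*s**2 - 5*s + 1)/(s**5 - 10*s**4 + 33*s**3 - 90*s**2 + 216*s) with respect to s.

log(s)/216 + 1987*log(s - 6)/540 - 461*log(s - 4)/200 - 128*log(s**2 + 9)/675 + 32*atan(s/3)/675 + C

Factor the denominator: s*(s - 6)*(s - 4)*(s**2 + 9).
Partial-fraction decomposition: -32*(8*s - 3)/(675*(s**2 + 9)) - 461/(200*(s - 4)) + 1987/(540*(s - 6)) + 1/(216*s).
Integrate each term; A/(s−a) gives A·log|s−a|; the (Bs+D)/(s²+p²) term gives a log and an atan.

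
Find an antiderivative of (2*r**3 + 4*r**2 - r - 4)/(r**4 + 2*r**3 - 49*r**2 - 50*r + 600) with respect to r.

Factor the denominator: (r - 5)*(r - 4)*(r + 5)*(r + 6).
Partial-fraction decomposition: 13/(5*(r + 6)) - 149/(90*(r + 5)) - 92/(45*(r - 4)) + 31/(10*(r - 5)).
Integrate each term: A/(r−a) contributes A·log|r−a|.

31*log(r - 5)/10 - 92*log(r - 4)/45 - 149*log(r + 5)/90 + 13*log(r + 6)/5 + C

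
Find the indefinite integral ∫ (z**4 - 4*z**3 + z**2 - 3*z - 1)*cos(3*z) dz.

Use integration by parts with u = z**4 - 4*z**3 + z**2 - 3*z - 1, dv = cos(3*z) dz, so v = sin(3*z)/3.
Apply parts 4 times (tabular method): alternate signs, differentiate u down to 0, integrate dv up.

z**4*sin(3*z)/3 - 4*z**3*sin(3*z)/3 + 4*z**3*cos(3*z)/9 - z**2*sin(3*z)/9 - 4*z**2*cos(3*z)/3 - z*sin(3*z)/9 - 2*z*cos(3*z)/27 - 25*sin(3*z)/81 - cos(3*z)/27 + C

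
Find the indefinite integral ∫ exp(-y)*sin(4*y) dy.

Let I denote the integral. Integrate by parts with u = sin(4*y), dv = exp(-y) dy, so v = -exp(-y): I = -exp(-y)*sin(4*y) + 4·∫ exp(-y)*cos(4*y) dy.
Apply parts again with u = cos(4*y), dv = exp(-y) dy: ∫ exp(-y)*cos(4*y) dy = -exp(-y)*cos(4*y) − 4·I. Substituting back brings back I: I = -exp(-y)*sin(4*y) - 4*exp(-y)*cos(4*y) − 16·I.
Solving for I: (1 + 16)·I equals the remaining terms, so I = (1/17)·(-exp(-y)*sin(4*y) - 4*exp(-y)*cos(4*y)).

-exp(-y)*sin(4*y)/17 - 4*exp(-y)*cos(4*y)/17 + C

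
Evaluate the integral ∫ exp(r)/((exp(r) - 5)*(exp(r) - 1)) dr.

log(exp(r) - 5)/4 - log(exp(r) - 1)/4 + C

Let u = e^r, du = e^r dr.
The integral becomes ∫ du/((u-5)(u-1)); decompose into partial fractions.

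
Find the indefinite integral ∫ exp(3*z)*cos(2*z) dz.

Let I denote the integral. Integrate by parts with u = cos(2*z), dv = exp(3*z) dz, so v = exp(3*z)/3: I = exp(3*z)*cos(2*z)/3 + (2/3)·∫ exp(3*z)*sin(2*z) dz.
Apply parts again with u = sin(2*z), dv = exp(3*z) dz: ∫ exp(3*z)*sin(2*z) dz = exp(3*z)*sin(2*z)/3 − (2/3)·I. Substituting back brings back I: I = 2*exp(3*z)*sin(2*z)/9 + exp(3*z)*cos(2*z)/3 − (4/9)·I.
Solving for I: (1 + 4/9)·I equals the remaining terms, so I = (9/13)·(2*exp(3*z)*sin(2*z)/9 + exp(3*z)*cos(2*z)/3).

2*exp(3*z)*sin(2*z)/13 + 3*exp(3*z)*cos(2*z)/13 + C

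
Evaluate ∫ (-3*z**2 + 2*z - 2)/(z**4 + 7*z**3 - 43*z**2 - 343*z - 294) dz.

-135*log(z - 7)/1456 + 7*log(z + 1)/240 - 122*log(z + 6)/65 + 163*log(z + 7)/84 + C

Factor the denominator: (z - 7)*(z + 1)*(z + 6)*(z + 7).
Partial-fraction decomposition: 163/(84*(z + 7)) - 122/(65*(z + 6)) + 7/(240*(z + 1)) - 135/(1456*(z - 7)).
Integrate each term: A/(z−a) contributes A·log|z−a|.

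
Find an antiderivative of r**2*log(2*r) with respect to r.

r**3*(log(r) + log(2))/3 - r**3/9 + C

Use integration by parts with u = log(2*r), dv = r**2 dr.
Then du = 1/r dr and v = r**3/3.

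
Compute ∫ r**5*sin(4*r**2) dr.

-r**4*cos(4*r**2)/8 + r**2*sin(4*r**2)/16 + cos(4*r**2)/64 + C

Let u = r², du = 2r dr; rewrite as (1/2)∫ u^2·sin(4u) du.
Now integrate by parts 2 times.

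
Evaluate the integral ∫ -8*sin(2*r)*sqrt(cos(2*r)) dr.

Let u = cos(2*r), so du = (-2*sin(2*r)) dr.
Rewriting, the integral becomes 4·∫ √u du = 4·(2/3)u^(3/2).
Substituting back, u = cos(2*r).

8*cos(2*r)**(3/2)/3 + C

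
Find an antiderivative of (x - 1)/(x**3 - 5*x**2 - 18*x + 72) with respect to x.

Factor the denominator: (x - 6)*(x - 3)*(x + 4).
Partial-fraction decomposition: -1/(14*(x + 4)) - 2/(21*(x - 3)) + 1/(6*(x - 6)).
Integrate each term: A/(x−a) contributes A·log|x−a|.

log(x - 6)/6 - 2*log(x - 3)/21 - log(x + 4)/14 + C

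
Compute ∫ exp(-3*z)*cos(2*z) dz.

Let I denote the integral. Integrate by parts with u = cos(2*z), dv = exp(-3*z) dz, so v = -exp(-3*z)/3: I = -exp(-3*z)*cos(2*z)/3 − (2/3)·∫ exp(-3*z)*sin(2*z) dz.
Apply parts again with u = sin(2*z), dv = exp(-3*z) dz: ∫ exp(-3*z)*sin(2*z) dz = -exp(-3*z)*sin(2*z)/3 + (2/3)·I. Substituting back brings back I: I = 2*exp(-3*z)*sin(2*z)/9 - exp(-3*z)*cos(2*z)/3 − (4/9)·I.
Solving for I: (1 + 4/9)·I equals the remaining terms, so I = (9/13)·(2*exp(-3*z)*sin(2*z)/9 - exp(-3*z)*cos(2*z)/3).

2*exp(-3*z)*sin(2*z)/13 - 3*exp(-3*z)*cos(2*z)/13 + C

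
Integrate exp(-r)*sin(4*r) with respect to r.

-exp(-r)*sin(4*r)/17 - 4*exp(-r)*cos(4*r)/17 + C

Let I denote the integral. Integrate by parts with u = sin(4*r), dv = exp(-r) dr, so v = -exp(-r): I = -exp(-r)*sin(4*r) + 4·∫ exp(-r)*cos(4*r) dr.
Apply parts again with u = cos(4*r), dv = exp(-r) dr: ∫ exp(-r)*cos(4*r) dr = -exp(-r)*cos(4*r) − 4·I. Substituting back brings back I: I = -exp(-r)*sin(4*r) - 4*exp(-r)*cos(4*r) − 16·I.
Solving for I: (1 + 16)·I equals the remaining terms, so I = (1/17)·(-exp(-r)*sin(4*r) - 4*exp(-r)*cos(4*r)).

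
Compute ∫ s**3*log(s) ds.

s**4*log(s)/4 - s**4/16 + C

Use integration by parts with u = log(s), dv = s**3 ds.
Then du = 1/s ds and v = s**4/4.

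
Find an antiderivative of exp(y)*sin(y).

Let I denote the integral. Integrate by parts with u = sin(y), dv = exp(y) dy, so v = exp(y): I = exp(y)*sin(y) − ∫ exp(y)*cos(y) dy.
Apply parts again with u = cos(y), dv = exp(y) dy: ∫ exp(y)*cos(y) dy = exp(y)*cos(y) + I. Substituting back brings back I: I = exp(y)*sin(y) - exp(y)*cos(y) − I.
Solving for I: (1 + 1)·I equals the remaining terms, so I = (1/2)·(exp(y)*sin(y) - exp(y)*cos(y)).

exp(y)*sin(y)/2 - exp(y)*cos(y)/2 + C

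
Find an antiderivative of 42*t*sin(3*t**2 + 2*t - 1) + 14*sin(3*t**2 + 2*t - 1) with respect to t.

Let u = 3*t**2 + 2*t - 1, so du = (6*t + 2) dt.
Rewriting, the integral becomes 7·∫ sin(u) du = 7·-cos(u).
Substituting back, u = 3*t**2 + 2*t - 1.

-7*cos(3*t**2 + 2*t - 1) + C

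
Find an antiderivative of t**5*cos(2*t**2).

t**4*sin(2*t**2)/4 + t**2*cos(2*t**2)/4 - sin(2*t**2)/8 + C

Let u = t², du = 2t dt; rewrite as (1/2)∫ u^2·cos(2u) du.
Now integrate by parts 2 times.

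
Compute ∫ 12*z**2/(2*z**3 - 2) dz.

2*log(2*z**3 - 2) + C

Let u = 2*z**3 - 2, so du = (6*z**2) dz.
Rewriting, the integral becomes 2·∫ 1/u du = 2·log(u).
Substituting back, u = 2*z**3 - 2.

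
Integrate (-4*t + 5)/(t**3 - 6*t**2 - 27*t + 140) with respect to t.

-23*log(t - 7)/36 + 11*log(t - 4)/27 + 25*log(t + 5)/108 + C

Factor the denominator: (t - 7)*(t - 4)*(t + 5).
Partial-fraction decomposition: 25/(108*(t + 5)) + 11/(27*(t - 4)) - 23/(36*(t - 7)).
Integrate each term: A/(t−a) contributes A·log|t−a|.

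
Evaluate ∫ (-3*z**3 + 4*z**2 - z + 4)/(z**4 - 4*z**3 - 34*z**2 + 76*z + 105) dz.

-209*log(z - 7)/96 + 11*log(z - 3)/32 + 3*log(z + 1)/32 - 121*log(z + 5)/96 + C

Factor the denominator: (z - 7)*(z - 3)*(z + 1)*(z + 5).
Partial-fraction decomposition: -121/(96*(z + 5)) + 3/(32*(z + 1)) + 11/(32*(z - 3)) - 209/(96*(z - 7)).
Integrate each term: A/(z−a) contributes A·log|z−a|.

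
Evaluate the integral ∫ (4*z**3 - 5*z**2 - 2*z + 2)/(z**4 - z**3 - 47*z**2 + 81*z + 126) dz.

674*log(z - 6)/273 - 59*log(z - 3)/120 - 5*log(z + 1)/168 + 1601*log(z + 7)/780 + C

Factor the denominator: (z - 6)*(z - 3)*(z + 1)*(z + 7).
Partial-fraction decomposition: 1601/(780*(z + 7)) - 5/(168*(z + 1)) - 59/(120*(z - 3)) + 674/(273*(z - 6)).
Integrate each term: A/(z−a) contributes A·log|z−a|.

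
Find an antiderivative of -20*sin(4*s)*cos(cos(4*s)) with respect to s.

Let u = cos(4*s), so du = (-4*sin(4*s)) ds.
Rewriting, the integral becomes 5·∫ cos(u) du = 5·sin(u).
Substituting back, u = cos(4*s).

5*sin(cos(4*s)) + C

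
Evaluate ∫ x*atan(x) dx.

Use integration by parts with u = arctan(x), dv = x dx.
Then du = 1/(x**2 + 1) dx.

x**2*atan(x)/2 - x/2 + atan(x)/2 + C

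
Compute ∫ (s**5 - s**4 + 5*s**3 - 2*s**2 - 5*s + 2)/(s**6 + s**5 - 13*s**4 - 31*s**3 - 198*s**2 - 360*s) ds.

-log(s)/180 + 218*log(s - 5)/765 - 3*log(s + 2)/13 + 161*log(s + 4)/180 + 283*log(s**2 + 9)/9945 - 341*atan(s/3)/3315 + C

Factor the denominator: s*(s - 5)*(s + 2)*(s + 4)*(s**2 + 9).
Partial-fraction decomposition: (566*s - 3069)/(9945*(s**2 + 9)) + 161/(180*(s + 4)) - 3/(13*(s + 2)) + 218/(765*(s - 5)) - 1/(180*s).
Integrate each term; A/(s−a) gives A·log|s−a|; the (Bs+D)/(s²+p²) term gives a log and an atan.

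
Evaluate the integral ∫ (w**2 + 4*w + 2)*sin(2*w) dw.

-w**2*cos(2*w)/2 + w*sin(2*w)/2 - 2*w*cos(2*w) + sin(2*w) - 3*cos(2*w)/4 + C

Use integration by parts with u = w**2 + 4*w + 2, dv = sin(2*w) dw, so v = -cos(2*w)/2.
Apply parts 2 times (tabular method): alternate signs, differentiate u down to 0, integrate dv up.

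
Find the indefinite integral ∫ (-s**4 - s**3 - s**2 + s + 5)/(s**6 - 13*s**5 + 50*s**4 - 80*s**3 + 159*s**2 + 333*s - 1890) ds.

Factor the denominator: (s - 7)*(s - 5)*(s - 3)*(s + 2)*(s**2 + 9).
Partial-fraction decomposition: (157*s + 1389)/(13572*(s**2 + 9)) + 1/(455*(s + 2)) - 109/(720*(s - 3)) + 45/(56*(s - 5)) - 309/(464*(s - 7)).
Integrate each term; A/(s−a) gives A·log|s−a|; the (Bs+D)/(s²+p²) term gives a log and an atan.

-309*log(s - 7)/464 + 45*log(s - 5)/56 - 109*log(s - 3)/720 + log(s + 2)/455 + 157*log(s**2 + 9)/27144 + 463*atan(s/3)/13572 + C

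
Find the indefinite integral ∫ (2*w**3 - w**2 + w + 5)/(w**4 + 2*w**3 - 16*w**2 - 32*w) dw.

Factor the denominator: w*(w - 4)*(w + 2)*(w + 4).
Partial-fraction decomposition: 143/(64*(w + 4)) - 17/(24*(w + 2)) + 121/(192*(w - 4)) - 5/(32*w).
Integrate each term: A/(w−a) contributes A·log|w−a|.

-5*log(w)/32 + 121*log(w - 4)/192 - 17*log(w + 2)/24 + 143*log(w + 4)/64 + C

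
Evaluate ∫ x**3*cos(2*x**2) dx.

x**2*sin(2*x**2)/4 + cos(2*x**2)/8 + C

Let u = x², du = 2x dx; rewrite as (1/2)∫ u^1·cos(2u) du.
Now integrate by parts 1 time.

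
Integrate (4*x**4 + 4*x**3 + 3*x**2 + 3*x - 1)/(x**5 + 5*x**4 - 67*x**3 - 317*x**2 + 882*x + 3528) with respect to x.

Factor the denominator: (x - 7)*(x - 4)*(x + 3)*(x + 6)*(x + 7).
Partial-fraction decomposition: 8357/(616*(x + 7)) - 4409/(390*(x + 6)) + 233/(840*(x + 3)) - 1339/(2310*(x - 4)) + 11143/(5460*(x - 7)).
Integrate each term: A/(x−a) contributes A·log|x−a|.

11143*log(x - 7)/5460 - 1339*log(x - 4)/2310 + 233*log(x + 3)/840 - 4409*log(x + 6)/390 + 8357*log(x + 7)/616 + C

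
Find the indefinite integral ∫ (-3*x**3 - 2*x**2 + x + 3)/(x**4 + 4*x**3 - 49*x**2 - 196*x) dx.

Factor the denominator: x*(x - 7)*(x + 4)*(x + 7).
Partial-fraction decomposition: -309/(98*(x + 7)) + 53/(44*(x + 4)) - 1117/(1078*(x - 7)) - 3/(196*x).
Integrate each term: A/(x−a) contributes A·log|x−a|.

-3*log(x)/196 - 1117*log(x - 7)/1078 + 53*log(x + 4)/44 - 309*log(x + 7)/98 + C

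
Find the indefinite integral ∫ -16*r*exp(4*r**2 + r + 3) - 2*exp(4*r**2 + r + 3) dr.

-2*exp(4*r**2 + r + 3) + C

Let u = 4*r**2 + r + 3, so du = (8*r + 1) dr.
Rewriting, the integral becomes -2·∫ e^u du = -2·e^u.
Substituting back, u = 4*r**2 + r + 3.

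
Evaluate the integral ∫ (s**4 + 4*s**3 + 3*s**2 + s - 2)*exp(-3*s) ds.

(-27*s**4 - 144*s**3 - 225*s**2 - 177*s - 5)*exp(-3*s)/81 + C

Use integration by parts with u = s**4 + 4*s**3 + 3*s**2 + s - 2, dv = exp(-3*s) ds, so v = -exp(-3*s)/3.
Apply parts 4 times (tabular method): alternate signs, differentiate u down to 0, integrate dv up.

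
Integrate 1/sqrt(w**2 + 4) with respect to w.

log(w + sqrt(w**2 + 4)) + C

Substitute w = 2·tan(θ), so dw = 2·sec(θ)^2 dθ and the radical becomes sqrt(w**2 + 4) = 2·sec(θ) by the Pythagorean identity.
Integrate the resulting trig expression in θ, then back-substitute tan(θ) = w/2, sec(θ) = sqrt(w**2 + 4)/2 (absorbing any constant into C).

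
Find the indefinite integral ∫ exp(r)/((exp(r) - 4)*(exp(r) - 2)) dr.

log(exp(r) - 4)/2 - log(exp(r) - 2)/2 + C

Let u = e^r, du = e^r dr.
The integral becomes ∫ du/((u-2)(u-4)); decompose into partial fractions.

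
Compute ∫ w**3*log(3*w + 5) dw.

w**4*log(3*w + 5)/4 - w**4/16 + 5*w**3/36 - 25*w**2/72 + 125*w/108 - 625*log(3*w + 5)/324 + C

Use integration by parts with u = log(3*w + 5), dv = w**3 dw.
Then du = 3/(3*w + 5) dw and v = w**4/4.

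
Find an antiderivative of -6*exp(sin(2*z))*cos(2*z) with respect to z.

-3*exp(sin(2*z)) + C

Let u = sin(2*z), so du = (2*cos(2*z)) dz.
Rewriting, the integral becomes -3·∫ e^u du = -3·e^u.
Substituting back, u = sin(2*z).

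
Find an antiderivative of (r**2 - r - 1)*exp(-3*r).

Use integration by parts with u = r**2 - r - 1, dv = exp(-3*r) dr, so v = -exp(-3*r)/3.
Apply parts 2 times (tabular method): alternate signs, differentiate u down to 0, integrate dv up.

(-9*r**2 + 3*r + 10)*exp(-3*r)/27 + C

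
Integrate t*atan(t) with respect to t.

t**2*atan(t)/2 - t/2 + atan(t)/2 + C

Use integration by parts with u = arctan(t), dv = t dt.
Then du = 1/(t**2 + 1) dt.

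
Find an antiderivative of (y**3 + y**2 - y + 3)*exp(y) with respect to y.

(y**3 - 2*y**2 + 3*y)*exp(y) + C

Use integration by parts with u = y**3 + y**2 - y + 3, dv = exp(y) dy, so v = exp(y).
Apply parts 3 times (tabular method): alternate signs, differentiate u down to 0, integrate dv up.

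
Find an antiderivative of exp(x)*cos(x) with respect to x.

exp(x)*sin(x)/2 + exp(x)*cos(x)/2 + C

Let I denote the integral. Integrate by parts with u = cos(x), dv = exp(x) dx, so v = exp(x): I = exp(x)*cos(x) + ∫ exp(x)*sin(x) dx.
Apply parts again with u = sin(x), dv = exp(x) dx: ∫ exp(x)*sin(x) dx = exp(x)*sin(x) − I. Substituting back brings back I: I = exp(x)*sin(x) + exp(x)*cos(x) − I.
Solving for I: (1 + 1)·I equals the remaining terms, so I = (1/2)·(exp(x)*sin(x) + exp(x)*cos(x)).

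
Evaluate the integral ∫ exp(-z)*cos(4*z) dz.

Let I denote the integral. Integrate by parts with u = cos(4*z), dv = exp(-z) dz, so v = -exp(-z): I = -exp(-z)*cos(4*z) − 4·∫ exp(-z)*sin(4*z) dz.
Apply parts again with u = sin(4*z), dv = exp(-z) dz: ∫ exp(-z)*sin(4*z) dz = -exp(-z)*sin(4*z) + 4·I. Substituting back brings back I: I = 4*exp(-z)*sin(4*z) - exp(-z)*cos(4*z) − 16·I.
Solving for I: (1 + 16)·I equals the remaining terms, so I = (1/17)·(4*exp(-z)*sin(4*z) - exp(-z)*cos(4*z)).

4*exp(-z)*sin(4*z)/17 - exp(-z)*cos(4*z)/17 + C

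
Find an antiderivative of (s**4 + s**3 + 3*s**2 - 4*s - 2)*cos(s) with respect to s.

Use integration by parts with u = s**4 + s**3 + 3*s**2 - 4*s - 2, dv = cos(s) ds, so v = sin(s).
Apply parts 4 times (tabular method): alternate signs, differentiate u down to 0, integrate dv up.

s**4*sin(s) + s**3*sin(s) + 4*s**3*cos(s) - 9*s**2*sin(s) + 3*s**2*cos(s) - 10*s*sin(s) - 18*s*cos(s) + 16*sin(s) - 10*cos(s) + C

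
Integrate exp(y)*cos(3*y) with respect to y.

Let I denote the integral. Integrate by parts with u = cos(3*y), dv = exp(y) dy, so v = exp(y): I = exp(y)*cos(3*y) + 3·∫ exp(y)*sin(3*y) dy.
Apply parts again with u = sin(3*y), dv = exp(y) dy: ∫ exp(y)*sin(3*y) dy = exp(y)*sin(3*y) − 3·I. Substituting back brings back I: I = 3*exp(y)*sin(3*y) + exp(y)*cos(3*y) − 9·I.
Solving for I: (1 + 9)·I equals the remaining terms, so I = (1/10)·(3*exp(y)*sin(3*y) + exp(y)*cos(3*y)).

3*exp(y)*sin(3*y)/10 + exp(y)*cos(3*y)/10 + C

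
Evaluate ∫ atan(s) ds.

s*atan(s) - log(s**2 + 1)/2 + C

Use integration by parts with u = arctan(s), dv = ds.
Then du = 1/(s**2 + 1) ds.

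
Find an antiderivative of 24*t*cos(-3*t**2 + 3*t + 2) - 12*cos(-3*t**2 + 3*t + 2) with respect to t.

Let u = 3*t**2 - 3*t - 2, so du = (6*t - 3) dt.
Rewriting, the integral becomes 4·∫ cos(u) du = 4·sin(u).
Substituting back, u = 3*t**2 - 3*t - 2.

-4*sin(-3*t**2 + 3*t + 2) + C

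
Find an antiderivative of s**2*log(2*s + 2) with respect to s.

s**3*log(2*s + 2)/3 - s**3/9 + s**2/6 - s/3 + log(s + 1)/3 + C

Use integration by parts with u = log(2*s + 2), dv = s**2 ds.
Then du = 2/(2*s + 2) ds and v = s**3/3.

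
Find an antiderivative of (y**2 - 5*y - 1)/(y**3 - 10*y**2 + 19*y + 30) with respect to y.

5*log(y - 6)/7 + log(y - 5)/6 + 5*log(y + 1)/42 + C

Factor the denominator: (y - 6)*(y - 5)*(y + 1).
Partial-fraction decomposition: 5/(42*(y + 1)) + 1/(6*(y - 5)) + 5/(7*(y - 6)).
Integrate each term: A/(y−a) contributes A·log|y−a|.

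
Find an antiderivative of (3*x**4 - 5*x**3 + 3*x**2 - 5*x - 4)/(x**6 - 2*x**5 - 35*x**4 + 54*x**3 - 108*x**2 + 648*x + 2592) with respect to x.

Factor the denominator: (x - 6)*(x - 4)*(x + 2)*(x + 6)*(x**2 + 9).
Partial-fraction decomposition: 4*(64*x + 1081)/(14625*(x**2 + 9)) - 2551/(10800*(x + 6)) + 53/(1248*(x + 2)) - 59/(375*(x - 4)) + 1441/(4320*(x - 6)).
Integrate each term; A/(x−a) gives A·log|x−a|; the (Bx+D)/(x²+p²) term gives a log and an atan.

1441*log(x - 6)/4320 - 59*log(x - 4)/375 + 53*log(x + 2)/1248 - 2551*log(x + 6)/10800 + 128*log(x**2 + 9)/14625 + 4324*atan(x/3)/43875 + C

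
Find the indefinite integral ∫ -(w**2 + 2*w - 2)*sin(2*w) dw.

w**2*cos(2*w)/2 - w*sin(2*w)/2 + w*cos(2*w) - sin(2*w)/2 - 5*cos(2*w)/4 + C

Use integration by parts with u = w**2 + 2*w - 2, dv = -sin(2*w) dw, so v = cos(2*w)/2.
Apply parts 2 times (tabular method): alternate signs, differentiate u down to 0, integrate dv up.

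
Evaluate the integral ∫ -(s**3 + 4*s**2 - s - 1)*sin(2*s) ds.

s**3*cos(2*s)/2 - 3*s**2*sin(2*s)/4 + 2*s**2*cos(2*s) - 2*s*sin(2*s) - 5*s*cos(2*s)/4 + 5*sin(2*s)/8 - 3*cos(2*s)/2 + C

Use integration by parts with u = s**3 + 4*s**2 - s - 1, dv = -sin(2*s) ds, so v = cos(2*s)/2.
Apply parts 3 times (tabular method): alternate signs, differentiate u down to 0, integrate dv up.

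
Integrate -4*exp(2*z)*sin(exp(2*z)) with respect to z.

2*cos(exp(2*z)) + C

Let u = exp(2*z), so du = (2*exp(2*z)) dz.
Rewriting, the integral becomes -2·∫ sin(u) du = -2·-cos(u).
Substituting back, u = exp(2*z).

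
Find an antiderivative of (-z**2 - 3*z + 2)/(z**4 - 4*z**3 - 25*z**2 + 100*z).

Factor the denominator: z*(z - 5)*(z - 4)*(z + 5).
Partial-fraction decomposition: 4/(225*(z + 5)) + 13/(18*(z - 4)) - 19/(25*(z - 5)) + 1/(50*z).
Integrate each term: A/(z−a) contributes A·log|z−a|.

log(z)/50 - 19*log(z - 5)/25 + 13*log(z - 4)/18 + 4*log(z + 5)/225 + C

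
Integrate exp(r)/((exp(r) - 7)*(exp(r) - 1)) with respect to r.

log(exp(r) - 7)/6 - log(exp(r) - 1)/6 + C

Let u = e^r, du = e^r dr.
The integral becomes ∫ du/((u-1)(u-7)); decompose into partial fractions.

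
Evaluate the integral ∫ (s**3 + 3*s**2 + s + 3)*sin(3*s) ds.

Use integration by parts with u = s**3 + 3*s**2 + s + 3, dv = sin(3*s) ds, so v = -cos(3*s)/3.
Apply parts 3 times (tabular method): alternate signs, differentiate u down to 0, integrate dv up.

-s**3*cos(3*s)/3 + s**2*sin(3*s)/3 - s**2*cos(3*s) + 2*s*sin(3*s)/3 - s*cos(3*s)/9 + sin(3*s)/27 - 7*cos(3*s)/9 + C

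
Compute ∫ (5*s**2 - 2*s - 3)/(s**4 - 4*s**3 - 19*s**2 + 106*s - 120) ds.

Factor the denominator: (s - 4)*(s - 3)*(s - 2)*(s + 5).
Partial-fraction decomposition: -11/(42*(s + 5)) + 13/(14*(s - 2)) - 9/(2*(s - 3)) + 23/(6*(s - 4)).
Integrate each term: A/(s−a) contributes A·log|s−a|.

23*log(s - 4)/6 - 9*log(s - 3)/2 + 13*log(s - 2)/14 - 11*log(s + 5)/42 + C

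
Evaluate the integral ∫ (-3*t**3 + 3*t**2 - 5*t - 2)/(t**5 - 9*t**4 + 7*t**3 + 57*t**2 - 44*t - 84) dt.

Factor the denominator: (t - 7)*(t - 3)*(t - 2)*(t + 1)*(t + 2).
Partial-fraction decomposition: 11/(45*(t + 2)) - 3/(32*(t + 1)) - 2/(5*(t - 2)) + 71/(80*(t - 3)) - 919/(1440*(t - 7)).
Integrate each term: A/(t−a) contributes A·log|t−a|.

-919*log(t - 7)/1440 + 71*log(t - 3)/80 - 2*log(t - 2)/5 - 3*log(t + 1)/32 + 11*log(t + 2)/45 + C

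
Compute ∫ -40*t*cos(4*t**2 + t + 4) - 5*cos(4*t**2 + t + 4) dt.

-5*sin(4*t**2 + t + 4) + C

Let u = 4*t**2 + t + 4, so du = (8*t + 1) dt.
Rewriting, the integral becomes -5·∫ cos(u) du = -5·sin(u).
Substituting back, u = 4*t**2 + t + 4.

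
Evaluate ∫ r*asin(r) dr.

Use integration by parts with u = arcsin(r), dv = r dr.
Then du = 1/sqrt(-r**2 + 1) dr.

r**2*asin(r)/2 + r*sqrt(-r**2 + 1)/4 - asin(r)/4 + C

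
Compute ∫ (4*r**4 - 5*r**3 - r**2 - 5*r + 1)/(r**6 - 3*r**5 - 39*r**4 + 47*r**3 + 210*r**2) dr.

-1097*log(r)/44100 + 1301*log(r - 7)/3528 - 83*log(r - 3)/720 + 37*log(r + 2)/180 - 521*log(r + 5)/1200 - 1/(210*r) + C

Factor the denominator: r**2*(r - 7)*(r - 3)*(r + 2)*(r + 5).
Partial-fraction decomposition: -521/(1200*(r + 5)) + 37/(180*(r + 2)) - 83/(720*(r - 3)) + 1301/(3528*(r - 7)) - 1097/(44100*r) + 1/(210*r**2).
Integrate each term; A/(r−a) gives A·log|r−a|; A/(r−a)² gives −A/(r−a).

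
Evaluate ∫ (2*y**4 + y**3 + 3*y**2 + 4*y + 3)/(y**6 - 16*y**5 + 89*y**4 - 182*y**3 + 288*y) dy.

Factor the denominator: y*(y - 6)*(y - 4)**2*(y - 3)*(y + 1).
Partial-fraction decomposition: -3/(700*(y + 1)) - 77/(12*(y - 3)) + 457/(800*(y - 4)) - 643/(40*(y - 4)**2) + 327/(56*(y - 6)) + 1/(96*y).
Integrate each term; A/(y−a) gives A·log|y−a|; A/(y−a)² gives −A/(y−a).

log(y)/96 + 327*log(y - 6)/56 + 457*log(y - 4)/800 - 77*log(y - 3)/12 - 3*log(y + 1)/700 + 643/(40*y - 160) + C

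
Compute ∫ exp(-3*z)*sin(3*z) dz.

Let I denote the integral. Integrate by parts with u = sin(3*z), dv = exp(-3*z) dz, so v = -exp(-3*z)/3: I = -exp(-3*z)*sin(3*z)/3 + ∫ exp(-3*z)*cos(3*z) dz.
Apply parts again with u = cos(3*z), dv = exp(-3*z) dz: ∫ exp(-3*z)*cos(3*z) dz = -exp(-3*z)*cos(3*z)/3 − I. Substituting back brings back I: I = -exp(-3*z)*sin(3*z)/3 - exp(-3*z)*cos(3*z)/3 − I.
Solving for I: (1 + 1)·I equals the remaining terms, so I = (1/2)·(-exp(-3*z)*sin(3*z)/3 - exp(-3*z)*cos(3*z)/3).

-exp(-3*z)*sin(3*z)/6 - exp(-3*z)*cos(3*z)/6 + C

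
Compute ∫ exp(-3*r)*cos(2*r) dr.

Let I denote the integral. Integrate by parts with u = cos(2*r), dv = exp(-3*r) dr, so v = -exp(-3*r)/3: I = -exp(-3*r)*cos(2*r)/3 − (2/3)·∫ exp(-3*r)*sin(2*r) dr.
Apply parts again with u = sin(2*r), dv = exp(-3*r) dr: ∫ exp(-3*r)*sin(2*r) dr = -exp(-3*r)*sin(2*r)/3 + (2/3)·I. Substituting back brings back I: I = 2*exp(-3*r)*sin(2*r)/9 - exp(-3*r)*cos(2*r)/3 − (4/9)·I.
Solving for I: (1 + 4/9)·I equals the remaining terms, so I = (9/13)·(2*exp(-3*r)*sin(2*r)/9 - exp(-3*r)*cos(2*r)/3).

2*exp(-3*r)*sin(2*r)/13 - 3*exp(-3*r)*cos(2*r)/13 + C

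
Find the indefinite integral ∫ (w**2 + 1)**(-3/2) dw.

w/sqrt(w**2 + 1) + C

Substitute w = tan(θ), so dw = sec(θ)^2 dθ and the radical becomes sqrt(w**2 + 1) = sec(θ) by the Pythagorean identity.
Integrate the resulting trig expression in θ, then back-substitute tan(θ) = w, sec(θ) = sqrt(w**2 + 1) (absorbing any constant into C).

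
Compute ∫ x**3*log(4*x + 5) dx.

Use integration by parts with u = log(4*x + 5), dv = x**3 dx.
Then du = 4/(4*x + 5) dx and v = x**4/4.

x**4*log(4*x + 5)/4 - x**4/16 + 5*x**3/48 - 25*x**2/128 + 125*x/256 - 625*log(4*x + 5)/1024 + C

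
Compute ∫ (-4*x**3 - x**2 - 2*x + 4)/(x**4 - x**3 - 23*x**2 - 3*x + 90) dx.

Factor the denominator: (x - 5)*(x - 2)*(x + 3)**2.
Partial-fraction decomposition: -2743/(1600*(x + 3)) + 109/(40*(x + 3)**2) + 12/(25*(x - 2)) - 177/(64*(x - 5)).
Integrate each term; A/(x−a) gives A·log|x−a|; A/(x−a)² gives −A/(x−a).

-177*log(x - 5)/64 + 12*log(x - 2)/25 - 2743*log(x + 3)/1600 - 109/(40*x + 120) + C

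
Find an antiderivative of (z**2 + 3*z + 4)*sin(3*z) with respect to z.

-z**2*cos(3*z)/3 + 2*z*sin(3*z)/9 - z*cos(3*z) + sin(3*z)/3 - 34*cos(3*z)/27 + C

Use integration by parts with u = z**2 + 3*z + 4, dv = sin(3*z) dz, so v = -cos(3*z)/3.
Apply parts 2 times (tabular method): alternate signs, differentiate u down to 0, integrate dv up.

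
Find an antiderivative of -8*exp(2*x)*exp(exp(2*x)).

Let u = exp(2*x), so du = (2*exp(2*x)) dx.
Rewriting, the integral becomes -4·∫ e^u du = -4·e^u.
Substituting back, u = exp(2*x).

-4*exp(exp(2*x)) + C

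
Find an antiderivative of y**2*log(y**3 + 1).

Let u = y**3 + 1, so du = (3*y**2) dy.
The integral becomes (1/3)·∫ log(u) du; integrate by parts with u′=log(u), dv′=du.

y**3*log(y**3 + 1)/3 - y**3/3 + log(y**3 + 1)/3 + C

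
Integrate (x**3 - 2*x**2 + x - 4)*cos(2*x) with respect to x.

Use integration by parts with u = x**3 - 2*x**2 + x - 4, dv = cos(2*x) dx, so v = sin(2*x)/2.
Apply parts 3 times (tabular method): alternate signs, differentiate u down to 0, integrate dv up.

x**3*sin(2*x)/2 - x**2*sin(2*x) + 3*x**2*cos(2*x)/4 - x*sin(2*x)/4 - x*cos(2*x) - 3*sin(2*x)/2 - cos(2*x)/8 + C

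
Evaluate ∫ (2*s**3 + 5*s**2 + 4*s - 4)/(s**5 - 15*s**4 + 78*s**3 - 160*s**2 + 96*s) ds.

-log(s)/24 + 79*log(s - 6)/15 - 365*log(s - 4)/72 - 7*log(s - 1)/45 + 55/(6*s - 24) + C

Factor the denominator: s*(s - 6)*(s - 4)**2*(s - 1).
Partial-fraction decomposition: -7/(45*(s - 1)) - 365/(72*(s - 4)) - 55/(6*(s - 4)**2) + 79/(15*(s - 6)) - 1/(24*s).
Integrate each term; A/(s−a) gives A·log|s−a|; A/(s−a)² gives −A/(s−a).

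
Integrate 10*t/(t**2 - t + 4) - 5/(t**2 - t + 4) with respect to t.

5*log(t**2 - t + 4) + C

Let u = t**2 - t + 4, so du = (2*t - 1) dt.
Rewriting, the integral becomes 5·∫ 1/u du = 5·log(u).
Substituting back, u = t**2 - t + 4.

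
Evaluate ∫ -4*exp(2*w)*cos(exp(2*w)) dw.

-2*sin(exp(2*w)) + C

Let u = exp(2*w), so du = (2*exp(2*w)) dw.
Rewriting, the integral becomes -2·∫ cos(u) du = -2·sin(u).
Substituting back, u = exp(2*w).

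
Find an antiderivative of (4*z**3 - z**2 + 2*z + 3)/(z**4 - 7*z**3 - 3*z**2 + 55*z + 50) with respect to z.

1480*log(z - 5)/441 - log(z + 1)/9 + 37*log(z + 2)/49 - 244/(21*z - 105) + C

Factor the denominator: (z - 5)**2*(z + 1)*(z + 2).
Partial-fraction decomposition: 37/(49*(z + 2)) - 1/(9*(z + 1)) + 1480/(441*(z - 5)) + 244/(21*(z - 5)**2).
Integrate each term; A/(z−a) gives A·log|z−a|; A/(z−a)² gives −A/(z−a).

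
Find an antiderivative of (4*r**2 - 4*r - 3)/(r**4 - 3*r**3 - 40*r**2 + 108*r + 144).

Factor the denominator: (r - 6)*(r - 4)*(r + 1)*(r + 6).
Partial-fraction decomposition: -11/(40*(r + 6)) + 1/(35*(r + 1)) - 9/(20*(r - 4)) + 39/(56*(r - 6)).
Integrate each term: A/(r−a) contributes A·log|r−a|.

39*log(r - 6)/56 - 9*log(r - 4)/20 + log(r + 1)/35 - 11*log(r + 6)/40 + C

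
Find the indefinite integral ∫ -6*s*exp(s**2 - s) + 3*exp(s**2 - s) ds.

-3*exp(s**2 - s) + C

Let u = s**2 - s, so du = (2*s - 1) ds.
Rewriting, the integral becomes -3·∫ e^u du = -3·e^u.
Substituting back, u = s**2 - s.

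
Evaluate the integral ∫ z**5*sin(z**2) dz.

-z**4*cos(z**2)/2 + z**2*sin(z**2) + cos(z**2) + C

Let u = z², du = 2z dz; rewrite as (1/2)∫ u^2·sin(1u) du.
Now integrate by parts 2 times.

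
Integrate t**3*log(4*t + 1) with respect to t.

t**4*log(4*t + 1)/4 - t**4/16 + t**3/48 - t**2/128 + t/256 - log(4*t + 1)/1024 + C

Use integration by parts with u = log(4*t + 1), dv = t**3 dt.
Then du = 4/(4*t + 1) dt and v = t**4/4.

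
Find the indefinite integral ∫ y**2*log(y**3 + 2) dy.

Let u = y**3 + 2, so du = (3*y**2) dy.
The integral becomes (1/3)·∫ log(u) du; integrate by parts with u′=log(u), dv′=du.

y**3*log(y**3 + 2)/3 - y**3/3 + 2*log(y**3 + 2)/3 + C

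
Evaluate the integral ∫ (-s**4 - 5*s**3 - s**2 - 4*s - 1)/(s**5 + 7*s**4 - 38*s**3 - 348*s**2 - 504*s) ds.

Factor the denominator: s*(s - 7)*(s + 2)*(s + 6)**2.
Partial-fraction decomposition: -34159/(48672*(s + 6)) + 229/(312*(s + 6)**2) + 3/(32*(s + 2)) - 466/(1183*(s - 7)) + 1/(504*s).
Integrate each term; A/(s−a) gives A·log|s−a|; A/(s−a)² gives −A/(s−a).

log(s)/504 - 466*log(s - 7)/1183 + 3*log(s + 2)/32 - 34159*log(s + 6)/48672 - 229/(312*s + 1872) + C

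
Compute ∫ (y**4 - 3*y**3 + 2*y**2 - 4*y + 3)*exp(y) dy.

Use integration by parts with u = y**4 - 3*y**3 + 2*y**2 - 4*y + 3, dv = exp(y) dy, so v = exp(y).
Apply parts 4 times (tabular method): alternate signs, differentiate u down to 0, integrate dv up.

(y**4 - 7*y**3 + 23*y**2 - 50*y + 53)*exp(y) + C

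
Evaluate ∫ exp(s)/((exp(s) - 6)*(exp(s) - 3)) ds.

Let u = e^s, du = e^s ds.
The integral becomes ∫ du/((u-6)(u-3)); decompose into partial fractions.

log(exp(s) - 6)/3 - log(exp(s) - 3)/3 + C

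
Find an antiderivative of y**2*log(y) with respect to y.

Use integration by parts with u = log(y), dv = y**2 dy.
Then du = 1/y dy and v = y**3/3.

y**3*log(y)/3 - y**3/9 + C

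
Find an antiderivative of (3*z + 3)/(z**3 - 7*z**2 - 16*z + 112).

Factor the denominator: (z - 7)*(z - 4)*(z + 4).
Partial-fraction decomposition: -9/(88*(z + 4)) - 5/(8*(z - 4)) + 8/(11*(z - 7)).
Integrate each term: A/(z−a) contributes A·log|z−a|.

8*log(z - 7)/11 - 5*log(z - 4)/8 - 9*log(z + 4)/88 + C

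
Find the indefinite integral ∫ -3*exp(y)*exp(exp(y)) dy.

-3*exp(exp(y)) + C

Let u = exp(y), so du = (exp(y)) dy.
Rewriting, the integral becomes -3·∫ e^u du = -3·e^u.
Substituting back, u = exp(y).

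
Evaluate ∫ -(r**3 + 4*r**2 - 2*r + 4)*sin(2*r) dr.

r**3*cos(2*r)/2 - 3*r**2*sin(2*r)/4 + 2*r**2*cos(2*r) - 2*r*sin(2*r) - 7*r*cos(2*r)/4 + 7*sin(2*r)/8 + cos(2*r) + C

Use integration by parts with u = r**3 + 4*r**2 - 2*r + 4, dv = -sin(2*r) dr, so v = cos(2*r)/2.
Apply parts 3 times (tabular method): alternate signs, differentiate u down to 0, integrate dv up.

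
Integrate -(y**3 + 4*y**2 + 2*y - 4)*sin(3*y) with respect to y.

y**3*cos(3*y)/3 - y**2*sin(3*y)/3 + 4*y**2*cos(3*y)/3 - 8*y*sin(3*y)/9 + 4*y*cos(3*y)/9 - 4*sin(3*y)/27 - 44*cos(3*y)/27 + C

Use integration by parts with u = y**3 + 4*y**2 + 2*y - 4, dv = -sin(3*y) dy, so v = cos(3*y)/3.
Apply parts 3 times (tabular method): alternate signs, differentiate u down to 0, integrate dv up.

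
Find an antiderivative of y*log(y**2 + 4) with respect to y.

y**2*log(y**2 + 4)/2 - y**2/2 + 2*log(y**2 + 4) + C

Let u = y**2 + 4, so du = (2*y) dy.
The integral becomes (1/2)·∫ log(u) du; integrate by parts with u′=log(u), dv′=du.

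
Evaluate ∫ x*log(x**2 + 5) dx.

x**2*log(x**2 + 5)/2 - x**2/2 + 5*log(x**2 + 5)/2 + C

Let u = x**2 + 5, so du = (2*x) dx.
The integral becomes (1/2)·∫ log(u) du; integrate by parts with u′=log(u), dv′=du.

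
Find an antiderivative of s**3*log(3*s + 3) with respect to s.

Use integration by parts with u = log(3*s + 3), dv = s**3 ds.
Then du = 3/(3*s + 3) ds and v = s**4/4.

s**4*log(3*s + 3)/4 - s**4/16 + s**3/12 - s**2/8 + s/4 - log(s + 1)/4 + C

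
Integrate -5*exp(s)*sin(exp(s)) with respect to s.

5*cos(exp(s)) + C

Let u = exp(s), so du = (exp(s)) ds.
Rewriting, the integral becomes -5·∫ sin(u) du = -5·-cos(u).
Substituting back, u = exp(s).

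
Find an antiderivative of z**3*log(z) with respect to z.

Use integration by parts with u = log(z), dv = z**3 dz.
Then du = 1/z dz and v = z**4/4.

z**4*log(z)/4 - z**4/16 + C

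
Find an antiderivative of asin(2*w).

Use integration by parts with u = arcsin(2*w), dv = dw.
Then du = 2/sqrt(-4*w**2 + 1) dw.

w*asin(2*w) + sqrt(-4*w**2 + 1)/2 + C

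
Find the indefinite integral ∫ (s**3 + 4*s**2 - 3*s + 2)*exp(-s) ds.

(-s**3 - 7*s**2 - 11*s - 13)*exp(-s) + C

Use integration by parts with u = s**3 + 4*s**2 - 3*s + 2, dv = exp(-s) ds, so v = -exp(-s).
Apply parts 3 times (tabular method): alternate signs, differentiate u down to 0, integrate dv up.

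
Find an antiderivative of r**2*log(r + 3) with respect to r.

Use integration by parts with u = log(r + 3), dv = r**2 dr.
Then du = 1/(r + 3) dr and v = r**3/3.

r**3*log(r + 3)/3 - r**3/9 + r**2/2 - 3*r + 9*log(r + 3) + C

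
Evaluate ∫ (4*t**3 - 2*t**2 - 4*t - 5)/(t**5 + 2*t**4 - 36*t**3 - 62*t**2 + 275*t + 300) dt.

Factor the denominator: (t - 5)*(t - 3)*(t + 1)*(t + 4)*(t + 5).
Partial-fraction decomposition: -107/(64*(t + 5)) + 277/(189*(t + 4)) - 7/(288*(t + 1)) - 73/(448*(t - 3)) + 85/(216*(t - 5)).
Integrate each term: A/(t−a) contributes A·log|t−a|.

85*log(t - 5)/216 - 73*log(t - 3)/448 - 7*log(t + 1)/288 + 277*log(t + 4)/189 - 107*log(t + 5)/64 + C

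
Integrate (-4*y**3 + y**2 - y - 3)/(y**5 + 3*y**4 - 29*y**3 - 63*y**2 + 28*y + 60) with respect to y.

Factor the denominator: (y - 5)*(y - 1)*(y + 1)*(y + 2)*(y + 6).
Partial-fraction decomposition: 129/(220*(y + 6)) - 5/(12*(y + 2)) + 1/(20*(y + 1)) + 1/(24*(y - 1)) - 23/(88*(y - 5)).
Integrate each term: A/(y−a) contributes A·log|y−a|.

-23*log(y - 5)/88 + log(y - 1)/24 + log(y + 1)/20 - 5*log(y + 2)/12 + 129*log(y + 6)/220 + C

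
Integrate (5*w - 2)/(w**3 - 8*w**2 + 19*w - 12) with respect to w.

6*log(w - 4) - 13*log(w - 3)/2 + log(w - 1)/2 + C

Factor the denominator: (w - 4)*(w - 3)*(w - 1).
Partial-fraction decomposition: 1/(2*(w - 1)) - 13/(2*(w - 3)) + 6/(w - 4).
Integrate each term: A/(w−a) contributes A·log|w−a|.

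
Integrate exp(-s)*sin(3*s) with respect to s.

Let I denote the integral. Integrate by parts with u = sin(3*s), dv = exp(-s) ds, so v = -exp(-s): I = -exp(-s)*sin(3*s) + 3·∫ exp(-s)*cos(3*s) ds.
Apply parts again with u = cos(3*s), dv = exp(-s) ds: ∫ exp(-s)*cos(3*s) ds = -exp(-s)*cos(3*s) − 3·I. Substituting back brings back I: I = -exp(-s)*sin(3*s) - 3*exp(-s)*cos(3*s) − 9·I.
Solving for I: (1 + 9)·I equals the remaining terms, so I = (1/10)·(-exp(-s)*sin(3*s) - 3*exp(-s)*cos(3*s)).

-exp(-s)*sin(3*s)/10 - 3*exp(-s)*cos(3*s)/10 + C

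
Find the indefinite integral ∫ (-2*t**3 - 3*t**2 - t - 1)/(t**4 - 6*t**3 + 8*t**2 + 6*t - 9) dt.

Factor the denominator: (t - 3)**2*(t - 1)*(t + 1).
Partial-fraction decomposition: 1/(32*(t + 1)) - 7/(8*(t - 1)) - 37/(32*(t - 3)) - 85/(8*(t - 3)**2).
Integrate each term; A/(t−a) gives A·log|t−a|; A/(t−a)² gives −A/(t−a).

-37*log(t - 3)/32 - 7*log(t - 1)/8 + log(t + 1)/32 + 85/(8*t - 24) + C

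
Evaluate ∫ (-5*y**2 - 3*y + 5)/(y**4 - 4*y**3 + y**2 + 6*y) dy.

5*log(y)/6 - 49*log(y - 3)/12 + 7*log(y - 2)/2 - log(y + 1)/4 + C

Factor the denominator: y*(y - 3)*(y - 2)*(y + 1).
Partial-fraction decomposition: -1/(4*(y + 1)) + 7/(2*(y - 2)) - 49/(12*(y - 3)) + 5/(6*y).
Integrate each term: A/(y−a) contributes A·log|y−a|.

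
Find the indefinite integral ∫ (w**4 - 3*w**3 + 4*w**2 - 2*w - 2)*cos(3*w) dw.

w**4*sin(3*w)/3 - w**3*sin(3*w) + 4*w**3*cos(3*w)/9 + 8*w**2*sin(3*w)/9 - w**2*cos(3*w) + 16*w*cos(3*w)/27 - 70*sin(3*w)/81 + C

Use integration by parts with u = w**4 - 3*w**3 + 4*w**2 - 2*w - 2, dv = cos(3*w) dw, so v = sin(3*w)/3.
Apply parts 4 times (tabular method): alternate signs, differentiate u down to 0, integrate dv up.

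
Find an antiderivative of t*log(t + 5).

Use integration by parts with u = log(t + 5), dv = t dt.
Then du = 1/(t + 5) dt and v = t**2/2.

t**2*log(t + 5)/2 - t**2/4 + 5*t/2 - 25*log(t + 5)/2 + C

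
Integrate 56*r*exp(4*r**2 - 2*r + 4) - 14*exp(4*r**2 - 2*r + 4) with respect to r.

7*exp(4*r**2 - 2*r + 4) + C

Let u = 4*r**2 - 2*r + 4, so du = (8*r - 2) dr.
Rewriting, the integral becomes 7·∫ e^u du = 7·e^u.
Substituting back, u = 4*r**2 - 2*r + 4.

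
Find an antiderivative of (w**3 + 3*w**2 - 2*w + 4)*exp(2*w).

Use integration by parts with u = w**3 + 3*w**2 - 2*w + 4, dv = exp(2*w) dw, so v = exp(2*w)/2.
Apply parts 3 times (tabular method): alternate signs, differentiate u down to 0, integrate dv up.

(4*w**3 + 6*w**2 - 14*w + 23)*exp(2*w)/8 + C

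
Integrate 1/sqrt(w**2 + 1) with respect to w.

Substitute w = tan(θ), so dw = sec(θ)^2 dθ and the radical becomes sqrt(w**2 + 1) = sec(θ) by the Pythagorean identity.
Integrate the resulting trig expression in θ, then back-substitute tan(θ) = w, sec(θ) = sqrt(w**2 + 1) (absorbing any constant into C).

log(w + sqrt(w**2 + 1)) + C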